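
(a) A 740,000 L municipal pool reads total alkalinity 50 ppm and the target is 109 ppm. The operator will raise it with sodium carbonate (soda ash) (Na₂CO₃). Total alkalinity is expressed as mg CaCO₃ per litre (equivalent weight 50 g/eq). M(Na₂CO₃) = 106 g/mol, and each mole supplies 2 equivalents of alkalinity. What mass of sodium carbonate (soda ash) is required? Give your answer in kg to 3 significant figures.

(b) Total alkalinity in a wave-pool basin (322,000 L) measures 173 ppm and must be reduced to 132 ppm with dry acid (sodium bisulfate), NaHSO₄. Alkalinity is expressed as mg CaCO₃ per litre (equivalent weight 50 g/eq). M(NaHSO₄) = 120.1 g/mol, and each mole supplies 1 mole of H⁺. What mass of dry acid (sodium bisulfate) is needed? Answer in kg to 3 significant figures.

(a) Alkalinity to add: (109 − 50) = 59 mg/L as CaCO₃ × 740,000 L = 43,660 g as CaCO₃.
(a) Equivalents: 43,660 g ÷ 50 g/eq = 873.2 eq.
(a) Each mole of Na₂CO₃ supplies 2 eq, so 873.2 / 2 = 436.6 mol.
(a) Mass: 436.6 mol × 106 g/mol = 46,280 g.

(b) Alkalinity to neutralize: (173 − 132) = 41 mg/L as CaCO₃ × 322,000 L = 13,200 g as CaCO₃.
(b) Equivalents of H⁺ required: 13,200 ÷ 50 g/eq = 264 eq = 264 mol NaHSO₄.
(b) Mass of NaHSO₄: 264 × 120.1 = 31,710 g.

(a) 46.3 kg; (b) 31.7 kg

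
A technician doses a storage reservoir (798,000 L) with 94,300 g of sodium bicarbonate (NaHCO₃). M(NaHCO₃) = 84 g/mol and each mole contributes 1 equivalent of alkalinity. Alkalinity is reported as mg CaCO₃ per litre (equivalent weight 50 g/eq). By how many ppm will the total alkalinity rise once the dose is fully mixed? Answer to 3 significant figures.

70.3 ppm

Moles of NaHCO₃: 94,300 g ÷ 84 g/mol = 1123 mol → 1123 eq of alkalinity.
As CaCO₃: 1123 eq × 50 g/eq = 56,130 g.
Rise: 56,130 g / 798,000 L × 1000 = 70.34 mg/L.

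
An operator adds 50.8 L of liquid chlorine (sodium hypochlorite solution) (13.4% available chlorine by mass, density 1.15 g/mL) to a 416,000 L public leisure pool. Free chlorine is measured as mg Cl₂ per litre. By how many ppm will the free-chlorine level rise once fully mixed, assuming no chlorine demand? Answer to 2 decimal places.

Mass of solution: 50.8 L × 1000 mL/L × 1.15 g/mL = 58,420 g.
Available chlorine delivered: 58,420 g × 0.134 = 7828 g as Cl₂.
Concentration rise: 7828 g / 416,000 L = 18.82 mg/L = 18.82 ppm.

18.82 ppm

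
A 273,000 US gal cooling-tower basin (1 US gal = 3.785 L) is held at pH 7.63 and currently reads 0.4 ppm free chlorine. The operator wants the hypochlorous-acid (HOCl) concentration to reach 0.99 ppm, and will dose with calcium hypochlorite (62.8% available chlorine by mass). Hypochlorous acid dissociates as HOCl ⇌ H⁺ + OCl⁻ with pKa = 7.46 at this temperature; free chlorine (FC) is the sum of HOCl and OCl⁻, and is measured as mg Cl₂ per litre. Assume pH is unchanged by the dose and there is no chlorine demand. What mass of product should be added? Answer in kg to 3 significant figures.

Volume: 273,000 US gal × 3.785 L/gal = 1,033,305 L.
[OCl⁻]/[HOCl] = 10^(pH − pKa) = 10^(7.63 − 7.46) = 1.479; fraction as HOCl = 1/(1 + 1.479) = 0.4034.
Free chlorine required for 0.99 ppm HOCl: 0.99 / 0.4034 = 2.454 ppm.
FC to add: 2.454 − 0.4 = 2.054 mg/L as Cl₂.
Cl₂ equivalent: 2.054 mg/L × 1,033,305 L = 2123 g.
Product at 62.8% available Cl: 2123 / 0.628 = 3380 g.

3.38 kg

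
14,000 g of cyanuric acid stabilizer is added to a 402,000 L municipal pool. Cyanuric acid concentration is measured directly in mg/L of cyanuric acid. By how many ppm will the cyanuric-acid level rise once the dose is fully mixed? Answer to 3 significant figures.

Rise: 14,000 g / 402,000 L × 1000 = 34.83 mg/L.

34.8 ppm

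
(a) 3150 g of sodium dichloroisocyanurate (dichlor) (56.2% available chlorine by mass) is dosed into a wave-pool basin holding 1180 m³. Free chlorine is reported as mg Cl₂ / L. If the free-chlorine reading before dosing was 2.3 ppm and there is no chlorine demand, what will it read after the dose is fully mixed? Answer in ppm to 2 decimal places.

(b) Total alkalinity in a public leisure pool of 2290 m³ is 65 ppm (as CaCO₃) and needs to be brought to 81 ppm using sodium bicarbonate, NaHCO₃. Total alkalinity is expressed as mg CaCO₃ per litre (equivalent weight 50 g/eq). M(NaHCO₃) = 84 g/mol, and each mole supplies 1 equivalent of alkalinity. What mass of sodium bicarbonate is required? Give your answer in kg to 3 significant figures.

(a) 3.80 ppm; (b) 61.6 kg

(a) Volume: 1180 m³ = 1,180,000 L.
(a) Available chlorine delivered: 3150 g × 0.562 = 1770 g as Cl₂.
(a) Concentration rise: 1770 g / 1,180,000 L = 1.5 mg/L = 1.50 ppm.
(a) Final FC: 2.3 + 1.50 = 3.80 ppm.

(b) Volume: 2290 m³ = 2,290,000 L.
(b) Alkalinity to add: (81 − 65) = 16 mg/L as CaCO₃ × 2,290,000 L = 36,640 g as CaCO₃.
(b) Equivalents: 36,640 g ÷ 50 g/eq = 732.8 eq.
(b) NaHCO₃ supplies 1 eq per mole → 732.8 mol.
(b) Mass: 732.8 mol × 84 g/mol = 61,560 g.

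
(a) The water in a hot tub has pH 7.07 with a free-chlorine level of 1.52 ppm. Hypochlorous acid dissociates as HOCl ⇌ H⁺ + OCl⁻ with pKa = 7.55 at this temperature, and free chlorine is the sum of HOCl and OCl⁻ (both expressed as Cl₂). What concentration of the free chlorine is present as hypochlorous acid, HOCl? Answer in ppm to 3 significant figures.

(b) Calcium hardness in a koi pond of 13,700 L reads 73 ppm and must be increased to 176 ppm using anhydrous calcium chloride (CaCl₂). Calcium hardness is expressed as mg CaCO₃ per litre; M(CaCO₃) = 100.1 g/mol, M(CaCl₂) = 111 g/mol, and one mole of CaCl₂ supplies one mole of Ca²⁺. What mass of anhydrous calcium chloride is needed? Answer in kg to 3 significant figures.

(a) 1.14 ppm; (b) 1.56 kg

(a) [OCl⁻]/[HOCl] = 10^(pH − pKa) = 10^(7.07 − 7.55) = 10^-0.48 = 0.3311.
(a) Fraction as HOCl = 1 / (1 + 0.3311) = 0.7512.
(a) HOCl = 0.7512 × 1.52 ppm = 1.142 ppm.

(b) Hardness to add: (176 − 73) = 103 mg/L as CaCO₃ × 13,700 L = 1411 g as CaCO₃.
(b) Moles of Ca²⁺ (1 mol Ca²⁺ ≡ 1 mol CaCO₃): 1411 / 100.1 g/mol = 14.1 mol.
(b) Mass of CaCl₂: 14.1 × 111 = 1565 g.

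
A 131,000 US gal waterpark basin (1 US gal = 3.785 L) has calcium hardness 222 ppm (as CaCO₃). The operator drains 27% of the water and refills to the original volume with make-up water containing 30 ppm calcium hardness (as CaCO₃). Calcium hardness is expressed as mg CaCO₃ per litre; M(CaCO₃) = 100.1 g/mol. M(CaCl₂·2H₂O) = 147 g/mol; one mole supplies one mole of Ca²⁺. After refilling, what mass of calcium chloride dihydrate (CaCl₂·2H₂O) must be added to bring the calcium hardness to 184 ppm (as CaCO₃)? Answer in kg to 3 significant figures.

10.1 kg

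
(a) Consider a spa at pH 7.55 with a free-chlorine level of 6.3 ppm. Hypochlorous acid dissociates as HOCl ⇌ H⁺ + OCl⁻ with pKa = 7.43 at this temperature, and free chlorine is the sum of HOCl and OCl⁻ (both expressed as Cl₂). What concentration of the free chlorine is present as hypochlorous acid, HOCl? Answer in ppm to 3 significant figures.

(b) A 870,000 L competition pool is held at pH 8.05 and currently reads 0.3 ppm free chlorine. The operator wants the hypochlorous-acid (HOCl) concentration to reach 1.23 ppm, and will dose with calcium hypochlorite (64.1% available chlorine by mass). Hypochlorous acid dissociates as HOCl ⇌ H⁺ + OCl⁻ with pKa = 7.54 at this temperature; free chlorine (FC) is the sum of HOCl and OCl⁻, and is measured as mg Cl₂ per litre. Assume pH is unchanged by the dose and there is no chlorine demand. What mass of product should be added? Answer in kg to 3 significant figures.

(a) 2.72 ppm; (b) 6.66 kg

(a) [OCl⁻]/[HOCl] = 10^(pH − pKa) = 10^(7.55 − 7.43) = 10^0.12 = 1.318.
(a) Fraction as HOCl = 1 / (1 + 1.318) = 0.4314.
(a) HOCl = 0.4314 × 6.3 ppm = 2.718 ppm.

(b) [OCl⁻]/[HOCl] = 10^(pH − pKa) = 10^(8.05 − 7.54) = 3.236; fraction as HOCl = 1/(1 + 3.236) = 0.2361.
(b) Free chlorine required for 1.23 ppm HOCl: 1.23 / 0.2361 = 5.21 ppm.
(b) FC to add: 5.21 − 0.3 = 4.91 mg/L as Cl₂.
(b) Cl₂ equivalent: 4.91 mg/L × 870,000 L = 4272 g.
(b) Product at 64.1% available Cl: 4272 / 0.641 = 6664 g.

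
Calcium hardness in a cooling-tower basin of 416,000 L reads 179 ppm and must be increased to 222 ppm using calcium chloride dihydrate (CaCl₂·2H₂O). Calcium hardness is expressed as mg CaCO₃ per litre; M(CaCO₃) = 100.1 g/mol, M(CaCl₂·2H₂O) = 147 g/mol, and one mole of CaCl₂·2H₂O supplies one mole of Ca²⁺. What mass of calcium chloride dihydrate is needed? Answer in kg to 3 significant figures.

26.3 kg

Hardness to add: (222 − 179) = 43 mg/L as CaCO₃ × 416,000 L = 17,890 g as CaCO₃.
Moles of Ca²⁺ (1 mol Ca²⁺ ≡ 1 mol CaCO₃): 17,890 / 100.1 g/mol = 178.7 mol.
Mass of CaCl₂·2H₂O: 178.7 × 147 = 26,270 g.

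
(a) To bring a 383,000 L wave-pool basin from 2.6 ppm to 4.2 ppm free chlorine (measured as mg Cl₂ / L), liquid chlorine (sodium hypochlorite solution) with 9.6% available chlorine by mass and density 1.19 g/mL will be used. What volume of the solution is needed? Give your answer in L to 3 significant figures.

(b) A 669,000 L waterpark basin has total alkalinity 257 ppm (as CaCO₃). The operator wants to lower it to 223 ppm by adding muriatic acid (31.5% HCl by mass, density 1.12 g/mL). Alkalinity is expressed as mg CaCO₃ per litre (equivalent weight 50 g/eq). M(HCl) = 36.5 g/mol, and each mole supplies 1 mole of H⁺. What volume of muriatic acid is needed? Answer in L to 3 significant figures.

(a) Chlorine deficit: 4.2 − 2.6 = 1.6 ppm = 1.6 mg/L as Cl₂.
(a) Cl₂ equivalent needed: 1.6 mg/L × 383,000 L = 612,800 mg = 612.8 g.
(a) Product at 9.6% available chlorine: 612.8 / 0.096 = 6383 g.
(a) Volume at density 1.19 g/mL: 6383 g ÷ 1.19 g/mL = 5364 mL.

(b) Alkalinity to neutralize: (257 − 223) = 34 mg/L as CaCO₃ × 669,000 L = 22,750 g as CaCO₃.
(b) Equivalents of H⁺ required: 22,750 ÷ 50 g/eq = 454.9 eq = 454.9 mol HCl.
(b) Mass of HCl: 454.9 × 36.5 = 16,600 g.
(b) Mass of 31.5% solution: 16,600 / 0.315 = 52,710 g.
(b) Volume: 52,710 g ÷ 1.12 g/mL = 47,070 mL.

(a) 5.36 L; (b) 47.1 L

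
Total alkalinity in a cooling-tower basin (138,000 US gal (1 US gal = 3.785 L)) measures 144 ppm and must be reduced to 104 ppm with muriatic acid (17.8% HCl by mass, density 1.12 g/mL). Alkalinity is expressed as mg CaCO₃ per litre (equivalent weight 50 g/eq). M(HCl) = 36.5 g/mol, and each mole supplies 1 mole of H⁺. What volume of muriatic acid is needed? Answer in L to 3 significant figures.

Volume: 138,000 US gal × 3.785 L/gal = 522,330 L.
Alkalinity to neutralize: (144 − 104) = 40 mg/L as CaCO₃ × 522,330 L = 20,890 g as CaCO₃.
Equivalents of H⁺ required: 20,890 ÷ 50 g/eq = 417.9 eq = 417.9 mol HCl.
Mass of HCl: 417.9 × 36.5 = 15,250 g.
Mass of 17.8% solution: 15,250 / 0.178 = 85,690 g.
Volume: 85,690 g ÷ 1.12 g/mL = 76,500 mL.

76.5 L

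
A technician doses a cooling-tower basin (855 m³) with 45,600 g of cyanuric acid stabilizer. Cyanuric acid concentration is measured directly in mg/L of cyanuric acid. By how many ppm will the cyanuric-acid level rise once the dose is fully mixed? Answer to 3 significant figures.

Volume: 855 m³ = 855,000 L.
Rise: 45,600 g / 855,000 L × 1000 = 53.33 mg/L.

53.3 ppm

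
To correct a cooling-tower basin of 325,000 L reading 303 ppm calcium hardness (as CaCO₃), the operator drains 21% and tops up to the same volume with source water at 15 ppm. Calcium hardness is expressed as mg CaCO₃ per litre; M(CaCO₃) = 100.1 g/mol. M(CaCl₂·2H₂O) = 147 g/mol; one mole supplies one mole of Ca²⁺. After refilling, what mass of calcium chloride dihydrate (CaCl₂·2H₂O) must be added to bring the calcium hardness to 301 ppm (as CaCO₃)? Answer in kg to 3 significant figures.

27.9 kg

After draining 21% and refilling: 303 × 0.79 + 15 × 0.21 = 242.52 ppm.
Deficit to target: 301 − 242.52 = 58.48 mg/L.
As CaCO₃: 58.48 mg/L × 325,000 L = 19,010 g; ÷ 100.1 = 189.9 mol Ca²⁺.
Mass: 189.9 × 147 = 27,910 g.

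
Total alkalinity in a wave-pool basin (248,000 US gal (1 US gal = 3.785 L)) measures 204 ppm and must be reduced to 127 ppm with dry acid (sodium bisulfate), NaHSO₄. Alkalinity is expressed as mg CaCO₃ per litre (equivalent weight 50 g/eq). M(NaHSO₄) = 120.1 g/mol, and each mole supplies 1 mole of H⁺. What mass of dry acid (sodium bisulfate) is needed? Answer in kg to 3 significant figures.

Volume: 248,000 US gal × 3.785 L/gal = 938,680 L.
Alkalinity to neutralize: (204 − 127) = 77 mg/L as CaCO₃ × 938,680 L = 72,280 g as CaCO₃.
Equivalents of H⁺ required: 72,280 ÷ 50 g/eq = 1446 eq = 1446 mol NaHSO₄.
Mass of NaHSO₄: 1446 × 120.1 = 173,600 g.

174 kg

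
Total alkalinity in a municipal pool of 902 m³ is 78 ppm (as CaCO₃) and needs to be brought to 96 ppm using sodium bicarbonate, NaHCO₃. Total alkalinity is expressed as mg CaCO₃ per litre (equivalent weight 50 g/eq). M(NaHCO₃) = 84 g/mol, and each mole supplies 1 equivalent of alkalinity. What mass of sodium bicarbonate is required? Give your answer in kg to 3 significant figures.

27.3 kg

Volume: 902 m³ = 902,000 L.
Alkalinity to add: (96 − 78) = 18 mg/L as CaCO₃ × 902,000 L = 16,240 g as CaCO₃.
Equivalents: 16,240 g ÷ 50 g/eq = 324.7 eq.
NaHCO₃ supplies 1 eq per mole → 324.7 mol.
Mass: 324.7 mol × 84 g/mol = 27,280 g.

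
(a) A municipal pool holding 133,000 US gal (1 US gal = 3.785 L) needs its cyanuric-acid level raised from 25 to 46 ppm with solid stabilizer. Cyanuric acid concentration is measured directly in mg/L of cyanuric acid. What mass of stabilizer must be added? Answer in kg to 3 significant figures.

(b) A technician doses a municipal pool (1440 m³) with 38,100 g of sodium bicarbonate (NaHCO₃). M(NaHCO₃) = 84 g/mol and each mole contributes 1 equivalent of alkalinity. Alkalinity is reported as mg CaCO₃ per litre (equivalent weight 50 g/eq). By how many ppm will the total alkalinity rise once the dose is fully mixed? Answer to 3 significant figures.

(a) 10.6 kg; (b) 15.7 ppm

(a) Volume: 133,000 US gal × 3.785 L/gal = 503,405 L.
(a) CYA to add: (46 − 25) = 21 mg/L × 503,405 L = 10,570 g cyanuric acid.

(b) Volume: 1440 m³ = 1,440,000 L.
(b) Moles of NaHCO₃: 38,100 g ÷ 84 g/mol = 453.6 mol → 453.6 eq of alkalinity.
(b) As CaCO₃: 453.6 eq × 50 g/eq = 22,680 g.
(b) Rise: 22,680 g / 1,440,000 L × 1000 = 15.75 mg/L.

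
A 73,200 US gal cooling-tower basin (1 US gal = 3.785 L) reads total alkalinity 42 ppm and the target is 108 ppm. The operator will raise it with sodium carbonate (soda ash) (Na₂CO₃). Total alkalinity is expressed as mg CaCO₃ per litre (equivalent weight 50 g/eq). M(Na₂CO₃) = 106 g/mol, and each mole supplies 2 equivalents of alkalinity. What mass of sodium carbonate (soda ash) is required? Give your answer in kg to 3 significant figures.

Volume: 73,200 US gal × 3.785 L/gal = 277,062 L.
Alkalinity to add: (108 − 42) = 66 mg/L as CaCO₃ × 277,062 L = 18,290 g as CaCO₃.
Equivalents: 18,290 g ÷ 50 g/eq = 365.7 eq.
Each mole of Na₂CO₃ supplies 2 eq, so 365.7 / 2 = 182.9 mol.
Mass: 182.9 mol × 106 g/mol = 19,380 g.

19.4 kg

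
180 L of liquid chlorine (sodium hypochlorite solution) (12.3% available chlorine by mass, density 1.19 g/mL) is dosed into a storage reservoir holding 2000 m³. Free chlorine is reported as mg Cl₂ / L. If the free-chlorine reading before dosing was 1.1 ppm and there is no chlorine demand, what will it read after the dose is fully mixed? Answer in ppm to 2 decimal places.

Volume: 2000 m³ = 2,000,000 L.
Mass of solution: 180 L × 1000 mL/L × 1.19 g/mL = 214,200 g.
Available chlorine delivered: 214,200 g × 0.123 = 26,350 g as Cl₂.
Concentration rise: 26,350 g / 2,000,000 L = 13.17 mg/L = 13.17 ppm.
Final FC: 1.1 + 13.17 = 14.27 ppm.

14.27 ppm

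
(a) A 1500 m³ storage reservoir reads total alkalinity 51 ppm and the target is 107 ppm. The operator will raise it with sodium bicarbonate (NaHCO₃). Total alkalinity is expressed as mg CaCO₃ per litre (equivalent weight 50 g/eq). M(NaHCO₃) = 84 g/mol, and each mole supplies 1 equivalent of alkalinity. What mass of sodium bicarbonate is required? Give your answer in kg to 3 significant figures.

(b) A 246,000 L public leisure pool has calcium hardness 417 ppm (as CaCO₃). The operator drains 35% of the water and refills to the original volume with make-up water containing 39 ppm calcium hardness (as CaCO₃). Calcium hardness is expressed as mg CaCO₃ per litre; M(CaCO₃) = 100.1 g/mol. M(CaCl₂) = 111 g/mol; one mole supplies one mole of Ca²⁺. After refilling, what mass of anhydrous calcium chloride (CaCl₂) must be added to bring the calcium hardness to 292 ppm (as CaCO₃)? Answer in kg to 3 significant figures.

(a) 141 kg; (b) 1.99 kg

(a) Volume: 1500 m³ = 1,500,000 L.
(a) Alkalinity to add: (107 − 51) = 56 mg/L as CaCO₃ × 1,500,000 L = 84,000 g as CaCO₃.
(a) Equivalents: 84,000 g ÷ 50 g/eq = 1680 eq.
(a) NaHCO₃ supplies 1 eq per mole → 1680 mol.
(a) Mass: 1680 mol × 84 g/mol = 141,100 g.

(b) After draining 35% and refilling: 417 × 0.65 + 39 × 0.35 = 284.7 ppm.
(b) Deficit to target: 292 − 284.7 = 7.3 mg/L.
(b) As CaCO₃: 7.3 mg/L × 246,000 L = 1796 g; ÷ 100.1 = 17.94 mol Ca²⁺.
(b) Mass: 17.94 × 111 = 1991 g.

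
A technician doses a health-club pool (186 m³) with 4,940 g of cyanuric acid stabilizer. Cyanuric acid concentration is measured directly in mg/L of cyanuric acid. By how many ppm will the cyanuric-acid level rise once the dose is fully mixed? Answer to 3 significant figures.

26.6 ppm

Volume: 186 m³ = 186,000 L.
Rise: 4,940 g / 186,000 L × 1000 = 26.56 mg/L.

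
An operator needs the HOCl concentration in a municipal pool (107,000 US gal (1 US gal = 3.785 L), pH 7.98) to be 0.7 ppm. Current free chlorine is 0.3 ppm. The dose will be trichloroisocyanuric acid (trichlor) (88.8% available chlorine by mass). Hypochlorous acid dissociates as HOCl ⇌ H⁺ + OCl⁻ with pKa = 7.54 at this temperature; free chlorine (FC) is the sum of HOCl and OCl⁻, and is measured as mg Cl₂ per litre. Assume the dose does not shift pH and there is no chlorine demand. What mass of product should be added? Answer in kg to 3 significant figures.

1.06 kg

Volume: 107,000 US gal × 3.785 L/gal = 404,995 L.
[OCl⁻]/[HOCl] = 10^(pH − pKa) = 10^(7.98 − 7.54) = 2.754; fraction as HOCl = 1/(1 + 2.754) = 0.2664.
Free chlorine required for 0.7 ppm HOCl: 0.7 / 0.2664 = 2.628 ppm.
FC to add: 2.628 − 0.3 = 2.328 mg/L as Cl₂.
Cl₂ equivalent: 2.328 mg/L × 404,995 L = 942.8 g.
Product at 88.8% available Cl: 942.8 / 0.888 = 1062 g.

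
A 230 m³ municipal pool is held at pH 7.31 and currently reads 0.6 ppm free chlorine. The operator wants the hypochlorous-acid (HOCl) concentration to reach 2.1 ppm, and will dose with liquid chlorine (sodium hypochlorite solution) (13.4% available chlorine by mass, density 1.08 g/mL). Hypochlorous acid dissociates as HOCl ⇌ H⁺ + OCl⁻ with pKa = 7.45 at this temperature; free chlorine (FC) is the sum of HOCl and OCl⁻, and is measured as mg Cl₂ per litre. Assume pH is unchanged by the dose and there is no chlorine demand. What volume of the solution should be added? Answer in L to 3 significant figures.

Volume: 230 m³ = 230,000 L.
[OCl⁻]/[HOCl] = 10^(pH − pKa) = 10^(7.31 − 7.45) = 0.7244; fraction as HOCl = 1/(1 + 0.7244) = 0.5799.
Free chlorine required for 2.1 ppm HOCl: 2.1 / 0.5799 = 3.621 ppm.
FC to add: 3.621 − 0.6 = 3.021 mg/L as Cl₂.
Cl₂ equivalent: 3.021 mg/L × 230,000 L = 694.9 g.
Product at 13.4% available Cl: 694.9 / 0.134 = 5186 g.
Volume: 5186 g ÷ 1.08 g/mL = 4802 mL.

4.80 L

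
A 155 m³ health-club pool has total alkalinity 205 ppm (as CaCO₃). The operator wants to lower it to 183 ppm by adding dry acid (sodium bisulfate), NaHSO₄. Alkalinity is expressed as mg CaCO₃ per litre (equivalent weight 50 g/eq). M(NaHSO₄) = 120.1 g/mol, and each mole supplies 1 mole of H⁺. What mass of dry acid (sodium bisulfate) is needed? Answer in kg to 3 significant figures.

Volume: 155 m³ = 155,000 L.
Alkalinity to neutralize: (205 − 183) = 22 mg/L as CaCO₃ × 155,000 L = 3410 g as CaCO₃.
Equivalents of H⁺ required: 3410 ÷ 50 g/eq = 68.2 eq = 68.2 mol NaHSO₄.
Mass of NaHSO₄: 68.2 × 120.1 = 8191 g.

8.19 kg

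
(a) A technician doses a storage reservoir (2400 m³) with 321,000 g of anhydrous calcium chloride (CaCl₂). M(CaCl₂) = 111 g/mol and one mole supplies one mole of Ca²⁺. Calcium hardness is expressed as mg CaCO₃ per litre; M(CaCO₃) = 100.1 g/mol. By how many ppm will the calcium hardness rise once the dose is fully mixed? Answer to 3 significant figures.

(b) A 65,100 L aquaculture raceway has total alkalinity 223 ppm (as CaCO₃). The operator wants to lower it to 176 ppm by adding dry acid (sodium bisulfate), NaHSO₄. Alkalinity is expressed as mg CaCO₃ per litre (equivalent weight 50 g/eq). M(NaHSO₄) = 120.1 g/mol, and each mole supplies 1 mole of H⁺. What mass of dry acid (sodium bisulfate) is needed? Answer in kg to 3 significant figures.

(a) Volume: 2400 m³ = 2,400,000 L.
(a) Moles of Ca²⁺: 321,000 g ÷ 111 g/mol = 2892 mol.
(a) As CaCO₃: 2892 mol × 100.1 g/mol = 289,500 g.
(a) Rise: 289,500 g / 2,400,000 L × 1000 = 120.6 mg/L.

(b) Alkalinity to neutralize: (223 − 176) = 47 mg/L as CaCO₃ × 65,100 L = 3060 g as CaCO₃.
(b) Equivalents of H⁺ required: 3060 ÷ 50 g/eq = 61.19 eq = 61.19 mol NaHSO₄.
(b) Mass of NaHSO₄: 61.19 × 120.1 = 7349 g.

(a) 121 ppm; (b) 7.35 kg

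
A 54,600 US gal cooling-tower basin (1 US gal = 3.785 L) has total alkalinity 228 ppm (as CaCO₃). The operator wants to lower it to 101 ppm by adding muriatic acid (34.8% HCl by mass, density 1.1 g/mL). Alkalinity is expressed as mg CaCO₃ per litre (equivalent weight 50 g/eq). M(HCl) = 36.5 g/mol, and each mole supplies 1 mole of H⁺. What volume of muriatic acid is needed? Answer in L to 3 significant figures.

50.1 L

Volume: 54,600 US gal × 3.785 L/gal = 206,661 L.
Alkalinity to neutralize: (228 − 101) = 127 mg/L as CaCO₃ × 206,661 L = 26,250 g as CaCO₃.
Equivalents of H⁺ required: 26,250 ÷ 50 g/eq = 524.9 eq = 524.9 mol HCl.
Mass of HCl: 524.9 × 36.5 = 19,160 g.
Mass of 34.8% solution: 19,160 / 0.348 = 55,060 g.
Volume: 55,060 g ÷ 1.1 g/mL = 50,050 mL.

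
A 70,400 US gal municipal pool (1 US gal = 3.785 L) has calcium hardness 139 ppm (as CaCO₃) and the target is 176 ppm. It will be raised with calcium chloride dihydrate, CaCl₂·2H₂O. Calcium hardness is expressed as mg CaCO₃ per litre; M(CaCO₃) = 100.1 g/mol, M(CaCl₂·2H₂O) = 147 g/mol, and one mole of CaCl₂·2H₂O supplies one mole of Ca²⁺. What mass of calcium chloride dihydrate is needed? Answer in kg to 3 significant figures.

14.5 kg

Volume: 70,400 US gal × 3.785 L/gal = 266,464 L.
Hardness to add: (176 − 139) = 37 mg/L as CaCO₃ × 266,464 L = 9859 g as CaCO₃.
Moles of Ca²⁺ (1 mol Ca²⁺ ≡ 1 mol CaCO₃): 9859 / 100.1 g/mol = 98.49 mol.
Mass of CaCl₂·2H₂O: 98.49 × 147 = 14,480 g.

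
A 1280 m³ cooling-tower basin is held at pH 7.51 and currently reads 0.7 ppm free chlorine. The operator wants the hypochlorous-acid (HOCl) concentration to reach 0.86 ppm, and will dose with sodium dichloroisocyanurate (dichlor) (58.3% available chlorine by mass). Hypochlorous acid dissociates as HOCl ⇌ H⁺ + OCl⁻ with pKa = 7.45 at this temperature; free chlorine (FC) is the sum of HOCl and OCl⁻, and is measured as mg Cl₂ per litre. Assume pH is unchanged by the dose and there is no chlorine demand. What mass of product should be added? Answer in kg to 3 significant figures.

2.52 kg

Volume: 1280 m³ = 1,280,000 L.
[OCl⁻]/[HOCl] = 10^(pH − pKa) = 10^(7.51 − 7.45) = 1.148; fraction as HOCl = 1/(1 + 1.148) = 0.4655.
Free chlorine required for 0.86 ppm HOCl: 0.86 / 0.4655 = 1.847 ppm.
FC to add: 1.847 − 0.7 = 1.147 mg/L as Cl₂.
Cl₂ equivalent: 1.147 mg/L × 1,280,000 L = 1469 g.
Product at 58.3% available Cl: 1469 / 0.583 = 2519 g.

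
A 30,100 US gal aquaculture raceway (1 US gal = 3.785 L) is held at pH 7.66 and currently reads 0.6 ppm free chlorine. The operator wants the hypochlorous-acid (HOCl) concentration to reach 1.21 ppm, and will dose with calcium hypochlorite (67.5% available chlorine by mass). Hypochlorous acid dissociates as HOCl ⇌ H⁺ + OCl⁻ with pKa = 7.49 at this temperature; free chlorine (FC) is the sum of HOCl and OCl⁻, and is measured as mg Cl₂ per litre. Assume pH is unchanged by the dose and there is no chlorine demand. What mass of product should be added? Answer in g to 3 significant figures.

Volume: 30,100 US gal × 3.785 L/gal = 113,928 L.
[OCl⁻]/[HOCl] = 10^(pH − pKa) = 10^(7.66 − 7.49) = 1.479; fraction as HOCl = 1/(1 + 1.479) = 0.4034.
Free chlorine required for 1.21 ppm HOCl: 1.21 / 0.4034 = 3 ppm.
FC to add: 3 − 0.6 = 2.4 mg/L as Cl₂.
Cl₂ equivalent: 2.4 mg/L × 113,928 L = 273.4 g.
Product at 67.5% available Cl: 273.4 / 0.675 = 405 g.

405 g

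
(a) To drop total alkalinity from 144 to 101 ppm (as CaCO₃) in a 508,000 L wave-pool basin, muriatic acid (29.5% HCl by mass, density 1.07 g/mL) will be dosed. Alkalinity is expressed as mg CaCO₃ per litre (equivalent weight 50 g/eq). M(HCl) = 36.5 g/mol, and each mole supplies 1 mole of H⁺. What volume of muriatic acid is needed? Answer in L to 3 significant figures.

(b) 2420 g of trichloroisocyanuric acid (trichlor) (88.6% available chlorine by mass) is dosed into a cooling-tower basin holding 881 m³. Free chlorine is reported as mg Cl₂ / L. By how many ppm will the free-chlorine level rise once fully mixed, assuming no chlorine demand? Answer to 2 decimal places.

(a) Alkalinity to neutralize: (144 − 101) = 43 mg/L as CaCO₃ × 508,000 L = 21,840 g as CaCO₃.
(a) Equivalents of H⁺ required: 21,840 ÷ 50 g/eq = 436.9 eq = 436.9 mol HCl.
(a) Mass of HCl: 436.9 × 36.5 = 15,950 g.
(a) Mass of 29.5% solution: 15,950 / 0.295 = 54,050 g.
(a) Volume: 54,050 g ÷ 1.07 g/mL = 50,520 mL.

(b) Volume: 881 m³ = 881,000 L.
(b) Available chlorine delivered: 2420 g × 0.886 = 2144 g as Cl₂.
(b) Concentration rise: 2144 g / 881,000 L = 2.434 mg/L = 2.43 ppm.

(a) 50.5 L; (b) 2.43 ppm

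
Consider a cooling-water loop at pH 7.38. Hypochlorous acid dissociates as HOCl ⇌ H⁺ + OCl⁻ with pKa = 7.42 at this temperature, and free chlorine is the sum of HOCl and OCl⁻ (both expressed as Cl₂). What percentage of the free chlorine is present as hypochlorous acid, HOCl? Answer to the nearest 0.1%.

52.3%

[OCl⁻]/[HOCl] = 10^(pH − pKa) = 10^(7.38 − 7.42) = 10^-0.04 = 0.912.
Fraction as HOCl = 1 / (1 + 0.912) = 0.523.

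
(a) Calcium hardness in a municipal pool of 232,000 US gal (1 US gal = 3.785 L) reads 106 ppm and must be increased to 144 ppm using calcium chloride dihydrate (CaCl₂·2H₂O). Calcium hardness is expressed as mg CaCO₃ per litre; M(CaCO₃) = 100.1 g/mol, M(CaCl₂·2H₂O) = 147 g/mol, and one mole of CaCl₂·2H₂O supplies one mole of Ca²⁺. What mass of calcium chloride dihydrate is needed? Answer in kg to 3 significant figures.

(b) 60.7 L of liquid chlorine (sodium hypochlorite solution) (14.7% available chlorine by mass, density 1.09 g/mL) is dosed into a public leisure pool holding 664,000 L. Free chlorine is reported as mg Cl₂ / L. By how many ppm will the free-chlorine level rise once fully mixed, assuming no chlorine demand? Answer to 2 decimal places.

(a) Volume: 232,000 US gal × 3.785 L/gal = 878,120 L.
(a) Hardness to add: (144 − 106) = 38 mg/L as CaCO₃ × 878,120 L = 33,370 g as CaCO₃.
(a) Moles of Ca²⁺ (1 mol Ca²⁺ ≡ 1 mol CaCO₃): 33,370 / 100.1 g/mol = 333.4 mol.
(a) Mass of CaCl₂·2H₂O: 333.4 × 147 = 49,000 g.

(b) Mass of solution: 60.7 L × 1000 mL/L × 1.09 g/mL = 66,160 g.
(b) Available chlorine delivered: 66,160 g × 0.147 = 9726 g as Cl₂.
(b) Concentration rise: 9726 g / 664,000 L = 14.65 mg/L = 14.65 ppm.

(a) 49.0 kg; (b) 14.65 ppm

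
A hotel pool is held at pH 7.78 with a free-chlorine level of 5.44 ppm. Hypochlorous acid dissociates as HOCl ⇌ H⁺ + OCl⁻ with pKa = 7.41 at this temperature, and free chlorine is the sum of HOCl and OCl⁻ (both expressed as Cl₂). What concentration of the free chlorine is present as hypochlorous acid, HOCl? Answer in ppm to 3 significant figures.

[OCl⁻]/[HOCl] = 10^(pH − pKa) = 10^(7.78 − 7.41) = 10^0.37 = 2.344.
Fraction as HOCl = 1 / (1 + 2.344) = 0.299.
HOCl = 0.299 × 5.44 ppm = 1.627 ppm.

1.63 ppm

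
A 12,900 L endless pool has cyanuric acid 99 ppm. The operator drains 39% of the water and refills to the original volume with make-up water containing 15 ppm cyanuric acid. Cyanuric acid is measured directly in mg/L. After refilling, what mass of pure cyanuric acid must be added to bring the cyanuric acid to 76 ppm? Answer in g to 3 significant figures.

126 g

After draining 39% and refilling: 99 × 0.61 + 15 × 0.39 = 66.24 ppm.
Deficit to target: 76 − 66.24 = 9.76 mg/L.
Mass: 9.76 mg/L × 12,900 L = 125.9 g cyanuric acid.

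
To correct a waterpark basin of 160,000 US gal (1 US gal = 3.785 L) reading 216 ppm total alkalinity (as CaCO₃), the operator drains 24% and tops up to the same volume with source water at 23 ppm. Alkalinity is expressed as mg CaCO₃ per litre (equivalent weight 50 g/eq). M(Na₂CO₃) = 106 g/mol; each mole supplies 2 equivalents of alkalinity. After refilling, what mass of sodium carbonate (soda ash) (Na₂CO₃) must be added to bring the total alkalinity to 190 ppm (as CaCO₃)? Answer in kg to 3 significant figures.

Volume: 160,000 US gal × 3.785 L/gal = 605,600 L.
After draining 24% and refilling: 216 × 0.76 + 23 × 0.24 = 169.68 ppm.
Deficit to target: 190 − 169.68 = 20.32 mg/L.
As CaCO₃: 20.32 mg/L × 605,600 L = 12,310 g; ÷ 50 g/eq ÷ 2 = 123.1 mol Na₂CO₃.
Mass: 123.1 × 106 = 13,040 g.

13.0 kg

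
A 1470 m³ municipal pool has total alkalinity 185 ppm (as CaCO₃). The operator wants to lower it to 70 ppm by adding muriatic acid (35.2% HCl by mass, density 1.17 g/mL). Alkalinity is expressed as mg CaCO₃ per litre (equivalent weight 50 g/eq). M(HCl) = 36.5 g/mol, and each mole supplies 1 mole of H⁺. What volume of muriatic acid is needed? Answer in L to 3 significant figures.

Volume: 1470 m³ = 1,470,000 L.
Alkalinity to neutralize: (185 − 70) = 115 mg/L as CaCO₃ × 1,470,000 L = 169,000 g as CaCO₃.
Equivalents of H⁺ required: 169,000 ÷ 50 g/eq = 3381 eq = 3381 mol HCl.
Mass of HCl: 3381 × 36.5 = 123,400 g.
Mass of 35.2% solution: 123,400 / 0.352 = 350,600 g.
Volume: 350,600 g ÷ 1.17 g/mL = 299,600 mL.

300 L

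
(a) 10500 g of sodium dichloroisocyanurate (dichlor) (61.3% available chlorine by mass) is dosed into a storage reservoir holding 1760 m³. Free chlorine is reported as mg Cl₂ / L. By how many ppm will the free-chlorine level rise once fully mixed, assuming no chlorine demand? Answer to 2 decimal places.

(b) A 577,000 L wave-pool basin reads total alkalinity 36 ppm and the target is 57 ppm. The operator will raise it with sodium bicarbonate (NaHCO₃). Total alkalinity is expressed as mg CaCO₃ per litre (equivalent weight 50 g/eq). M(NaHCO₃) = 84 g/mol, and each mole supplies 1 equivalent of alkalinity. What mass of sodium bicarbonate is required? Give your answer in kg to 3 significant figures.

(a) Volume: 1760 m³ = 1,760,000 L.
(a) Available chlorine delivered: 10,500 g × 0.613 = 6436 g as Cl₂.
(a) Concentration rise: 6436 g / 1,760,000 L = 3.657 mg/L = 3.66 ppm.

(b) Alkalinity to add: (57 − 36) = 21 mg/L as CaCO₃ × 577,000 L = 12,120 g as CaCO₃.
(b) Equivalents: 12,120 g ÷ 50 g/eq = 242.3 eq.
(b) NaHCO₃ supplies 1 eq per mole → 242.3 mol.
(b) Mass: 242.3 mol × 84 g/mol = 20,360 g.

(a) 3.66 ppm; (b) 20.4 kg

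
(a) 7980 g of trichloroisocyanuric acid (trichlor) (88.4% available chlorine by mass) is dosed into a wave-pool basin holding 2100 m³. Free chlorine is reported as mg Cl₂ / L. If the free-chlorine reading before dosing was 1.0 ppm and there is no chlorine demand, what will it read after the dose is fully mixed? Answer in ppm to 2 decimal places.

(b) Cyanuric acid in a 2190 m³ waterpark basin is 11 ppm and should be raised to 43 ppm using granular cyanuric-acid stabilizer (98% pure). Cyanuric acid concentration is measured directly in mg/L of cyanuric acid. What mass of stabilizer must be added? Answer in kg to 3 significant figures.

(a) 4.36 ppm; (b) 71.5 kg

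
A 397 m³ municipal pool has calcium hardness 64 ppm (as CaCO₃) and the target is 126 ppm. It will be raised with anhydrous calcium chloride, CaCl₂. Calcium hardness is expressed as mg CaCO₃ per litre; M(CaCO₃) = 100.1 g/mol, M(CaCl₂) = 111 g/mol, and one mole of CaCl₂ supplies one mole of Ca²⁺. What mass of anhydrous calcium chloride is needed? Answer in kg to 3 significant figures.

27.3 kg

Volume: 397 m³ = 397,000 L.
Hardness to add: (126 − 64) = 62 mg/L as CaCO₃ × 397,000 L = 24,610 g as CaCO₃.
Moles of Ca²⁺ (1 mol Ca²⁺ ≡ 1 mol CaCO₃): 24,610 / 100.1 g/mol = 245.9 mol.
Mass of CaCl₂: 245.9 × 111 = 27,290 g.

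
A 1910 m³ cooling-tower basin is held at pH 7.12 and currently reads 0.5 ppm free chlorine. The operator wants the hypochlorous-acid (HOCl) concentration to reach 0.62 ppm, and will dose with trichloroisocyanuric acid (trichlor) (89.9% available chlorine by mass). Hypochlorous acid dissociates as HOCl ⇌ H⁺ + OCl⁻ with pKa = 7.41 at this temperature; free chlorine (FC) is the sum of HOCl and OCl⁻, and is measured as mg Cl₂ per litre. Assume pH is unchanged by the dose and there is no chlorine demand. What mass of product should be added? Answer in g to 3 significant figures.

931 g

Volume: 1910 m³ = 1,910,000 L.
[OCl⁻]/[HOCl] = 10^(pH − pKa) = 10^(7.12 − 7.41) = 0.5129; fraction as HOCl = 1/(1 + 0.5129) = 0.661.
Free chlorine required for 0.62 ppm HOCl: 0.62 / 0.661 = 0.938 ppm.
FC to add: 0.938 − 0.5 = 0.438 mg/L as Cl₂.
Cl₂ equivalent: 0.438 mg/L × 1,910,000 L = 836.5 g.
Product at 89.9% available Cl: 836.5 / 0.899 = 930.5 g.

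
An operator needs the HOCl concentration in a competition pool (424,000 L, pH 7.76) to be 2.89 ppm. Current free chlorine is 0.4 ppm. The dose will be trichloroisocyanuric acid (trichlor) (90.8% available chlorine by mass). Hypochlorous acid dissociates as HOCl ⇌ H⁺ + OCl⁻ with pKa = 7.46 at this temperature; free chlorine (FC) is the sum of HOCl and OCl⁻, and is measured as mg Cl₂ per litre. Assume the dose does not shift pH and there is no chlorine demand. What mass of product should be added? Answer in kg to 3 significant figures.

3.86 kg

[OCl⁻]/[HOCl] = 10^(pH − pKa) = 10^(7.76 − 7.46) = 1.995; fraction as HOCl = 1/(1 + 1.995) = 0.3339.
Free chlorine required for 2.89 ppm HOCl: 2.89 / 0.3339 = 8.656 ppm.
FC to add: 8.656 − 0.4 = 8.256 mg/L as Cl₂.
Cl₂ equivalent: 8.256 mg/L × 424,000 L = 3501 g.
Product at 90.8% available Cl: 3501 / 0.908 = 3855 g.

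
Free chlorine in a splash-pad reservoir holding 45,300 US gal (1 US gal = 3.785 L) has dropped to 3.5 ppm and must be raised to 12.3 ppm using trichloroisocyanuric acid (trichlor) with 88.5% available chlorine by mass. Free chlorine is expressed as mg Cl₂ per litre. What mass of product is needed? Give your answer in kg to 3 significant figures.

1.70 kg

Volume: 45,300 US gal × 3.785 L/gal = 171,460 L.
Chlorine deficit: 12.3 − 3.5 = 8.8 ppm = 8.8 mg/L as Cl₂.
Cl₂ equivalent needed: 8.8 mg/L × 171,460 L = 1,509,000 mg = 1509 g.
Product at 88.5% available chlorine: 1509 / 0.885 = 1705 g.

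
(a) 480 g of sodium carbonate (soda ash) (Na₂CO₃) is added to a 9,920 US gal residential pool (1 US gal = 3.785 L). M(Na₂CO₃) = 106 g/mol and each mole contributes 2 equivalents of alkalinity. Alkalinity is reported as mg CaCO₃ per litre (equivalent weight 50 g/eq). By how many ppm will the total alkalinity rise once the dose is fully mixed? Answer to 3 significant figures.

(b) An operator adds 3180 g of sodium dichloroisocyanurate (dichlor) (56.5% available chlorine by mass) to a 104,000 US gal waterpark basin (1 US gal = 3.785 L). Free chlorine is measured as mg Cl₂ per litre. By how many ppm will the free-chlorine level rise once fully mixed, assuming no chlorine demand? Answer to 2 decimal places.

(a) Volume: 9,920 US gal × 3.785 L/gal = 37,547 L.
(a) Moles of Na₂CO₃: 480 g ÷ 106 g/mol = 4.528 mol → 9.057 eq of alkalinity.
(a) As CaCO₃: 9.057 eq × 50 g/eq = 452.8 g.
(a) Rise: 452.8 g / 37,547 L × 1000 = 12.06 mg/L.

(b) Volume: 104,000 US gal × 3.785 L/gal = 393,640 L.
(b) Available chlorine delivered: 3180 g × 0.565 = 1797 g as Cl₂.
(b) Concentration rise: 1797 g / 393,640 L = 4.564 mg/L = 4.56 ppm.

(a) 12.1 ppm; (b) 4.56 ppm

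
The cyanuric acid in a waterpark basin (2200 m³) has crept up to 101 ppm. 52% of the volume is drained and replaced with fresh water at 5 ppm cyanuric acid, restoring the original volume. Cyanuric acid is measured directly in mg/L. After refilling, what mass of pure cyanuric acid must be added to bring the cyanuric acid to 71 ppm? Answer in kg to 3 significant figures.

43.8 kg

Volume: 2200 m³ = 2,200,000 L.
After draining 52% and refilling: 101 × 0.48 + 5 × 0.52 = 51.08 ppm.
Deficit to target: 71 − 51.08 = 19.92 mg/L.
Mass: 19.92 mg/L × 2,200,000 L = 43,820 g cyanuric acid.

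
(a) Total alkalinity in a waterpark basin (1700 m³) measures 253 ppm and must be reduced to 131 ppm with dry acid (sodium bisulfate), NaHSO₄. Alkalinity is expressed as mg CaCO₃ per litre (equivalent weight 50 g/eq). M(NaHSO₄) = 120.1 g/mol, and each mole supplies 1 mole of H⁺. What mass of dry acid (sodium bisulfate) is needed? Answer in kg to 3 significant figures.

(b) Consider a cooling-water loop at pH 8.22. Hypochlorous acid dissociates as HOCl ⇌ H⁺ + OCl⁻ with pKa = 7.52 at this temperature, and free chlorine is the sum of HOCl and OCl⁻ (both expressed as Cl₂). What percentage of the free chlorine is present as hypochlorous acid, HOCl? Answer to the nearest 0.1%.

(a) 498 kg; (b) 16.6%

(a) Volume: 1700 m³ = 1,700,000 L.
(a) Alkalinity to neutralize: (253 − 131) = 122 mg/L as CaCO₃ × 1,700,000 L = 207,400 g as CaCO₃.
(a) Equivalents of H⁺ required: 207,400 ÷ 50 g/eq = 4148 eq = 4148 mol NaHSO₄.
(a) Mass of NaHSO₄: 4148 × 120.1 = 498,200 g.

(b) [OCl⁻]/[HOCl] = 10^(pH − pKa) = 10^(8.22 − 7.52) = 10^0.70 = 5.012.
(b) Fraction as HOCl = 1 / (1 + 5.012) = 0.1663.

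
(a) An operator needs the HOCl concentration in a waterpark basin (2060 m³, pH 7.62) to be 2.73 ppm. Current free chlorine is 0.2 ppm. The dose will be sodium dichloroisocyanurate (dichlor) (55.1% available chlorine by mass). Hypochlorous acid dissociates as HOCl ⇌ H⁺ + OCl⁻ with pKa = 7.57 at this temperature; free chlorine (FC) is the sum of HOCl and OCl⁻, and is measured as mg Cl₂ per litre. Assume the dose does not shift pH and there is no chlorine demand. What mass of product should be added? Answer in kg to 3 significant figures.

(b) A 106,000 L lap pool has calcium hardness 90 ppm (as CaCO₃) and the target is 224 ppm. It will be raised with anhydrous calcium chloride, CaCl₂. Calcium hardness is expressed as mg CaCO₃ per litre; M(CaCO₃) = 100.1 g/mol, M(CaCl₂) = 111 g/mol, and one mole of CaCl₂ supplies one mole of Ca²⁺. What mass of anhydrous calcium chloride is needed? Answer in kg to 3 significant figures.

(a) 20.9 kg; (b) 15.8 kg

(a) Volume: 2060 m³ = 2,060,000 L.
(a) [OCl⁻]/[HOCl] = 10^(pH − pKa) = 10^(7.62 − 7.57) = 1.122; fraction as HOCl = 1/(1 + 1.122) = 0.4712.
(a) Free chlorine required for 2.73 ppm HOCl: 2.73 / 0.4712 = 5.793 ppm.
(a) FC to add: 5.793 − 0.2 = 5.593 mg/L as Cl₂.
(a) Cl₂ equivalent: 5.593 mg/L × 2,060,000 L = 11,520 g.
(a) Product at 55.1% available Cl: 11,520 / 0.551 = 20,910 g.

(b) Hardness to add: (224 − 90) = 134 mg/L as CaCO₃ × 106,000 L = 14,200 g as CaCO₃.
(b) Moles of Ca²⁺ (1 mol Ca²⁺ ≡ 1 mol CaCO₃): 14,200 / 100.1 g/mol = 141.9 mol.
(b) Mass of CaCl₂: 141.9 × 111 = 15,750 g.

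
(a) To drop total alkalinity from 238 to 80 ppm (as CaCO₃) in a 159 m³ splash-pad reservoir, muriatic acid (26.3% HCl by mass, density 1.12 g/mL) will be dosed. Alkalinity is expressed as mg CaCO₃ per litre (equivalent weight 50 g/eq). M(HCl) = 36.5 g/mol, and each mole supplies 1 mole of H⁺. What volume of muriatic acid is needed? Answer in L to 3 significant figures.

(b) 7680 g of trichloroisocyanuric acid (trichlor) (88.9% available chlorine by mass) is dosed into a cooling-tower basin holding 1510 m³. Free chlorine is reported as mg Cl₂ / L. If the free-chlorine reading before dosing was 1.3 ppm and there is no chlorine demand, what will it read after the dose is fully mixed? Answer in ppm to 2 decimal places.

(a) Volume: 159 m³ = 159,000 L.
(a) Alkalinity to neutralize: (238 − 80) = 158 mg/L as CaCO₃ × 159,000 L = 25,120 g as CaCO₃.
(a) Equivalents of H⁺ required: 25,120 ÷ 50 g/eq = 502.4 eq = 502.4 mol HCl.
(a) Mass of HCl: 502.4 × 36.5 = 18,340 g.
(a) Mass of 26.3% solution: 18,340 / 0.263 = 69,730 g.
(a) Volume: 69,730 g ÷ 1.12 g/mL = 62,260 mL.

(b) Volume: 1510 m³ = 1,510,000 L.
(b) Available chlorine delivered: 7680 g × 0.889 = 6828 g as Cl₂.
(b) Concentration rise: 6828 g / 1,510,000 L = 4.522 mg/L = 4.52 ppm.
(b) Final FC: 1.3 + 4.52 = 5.82 ppm.

(a) 62.3 L; (b) 5.82 ppm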